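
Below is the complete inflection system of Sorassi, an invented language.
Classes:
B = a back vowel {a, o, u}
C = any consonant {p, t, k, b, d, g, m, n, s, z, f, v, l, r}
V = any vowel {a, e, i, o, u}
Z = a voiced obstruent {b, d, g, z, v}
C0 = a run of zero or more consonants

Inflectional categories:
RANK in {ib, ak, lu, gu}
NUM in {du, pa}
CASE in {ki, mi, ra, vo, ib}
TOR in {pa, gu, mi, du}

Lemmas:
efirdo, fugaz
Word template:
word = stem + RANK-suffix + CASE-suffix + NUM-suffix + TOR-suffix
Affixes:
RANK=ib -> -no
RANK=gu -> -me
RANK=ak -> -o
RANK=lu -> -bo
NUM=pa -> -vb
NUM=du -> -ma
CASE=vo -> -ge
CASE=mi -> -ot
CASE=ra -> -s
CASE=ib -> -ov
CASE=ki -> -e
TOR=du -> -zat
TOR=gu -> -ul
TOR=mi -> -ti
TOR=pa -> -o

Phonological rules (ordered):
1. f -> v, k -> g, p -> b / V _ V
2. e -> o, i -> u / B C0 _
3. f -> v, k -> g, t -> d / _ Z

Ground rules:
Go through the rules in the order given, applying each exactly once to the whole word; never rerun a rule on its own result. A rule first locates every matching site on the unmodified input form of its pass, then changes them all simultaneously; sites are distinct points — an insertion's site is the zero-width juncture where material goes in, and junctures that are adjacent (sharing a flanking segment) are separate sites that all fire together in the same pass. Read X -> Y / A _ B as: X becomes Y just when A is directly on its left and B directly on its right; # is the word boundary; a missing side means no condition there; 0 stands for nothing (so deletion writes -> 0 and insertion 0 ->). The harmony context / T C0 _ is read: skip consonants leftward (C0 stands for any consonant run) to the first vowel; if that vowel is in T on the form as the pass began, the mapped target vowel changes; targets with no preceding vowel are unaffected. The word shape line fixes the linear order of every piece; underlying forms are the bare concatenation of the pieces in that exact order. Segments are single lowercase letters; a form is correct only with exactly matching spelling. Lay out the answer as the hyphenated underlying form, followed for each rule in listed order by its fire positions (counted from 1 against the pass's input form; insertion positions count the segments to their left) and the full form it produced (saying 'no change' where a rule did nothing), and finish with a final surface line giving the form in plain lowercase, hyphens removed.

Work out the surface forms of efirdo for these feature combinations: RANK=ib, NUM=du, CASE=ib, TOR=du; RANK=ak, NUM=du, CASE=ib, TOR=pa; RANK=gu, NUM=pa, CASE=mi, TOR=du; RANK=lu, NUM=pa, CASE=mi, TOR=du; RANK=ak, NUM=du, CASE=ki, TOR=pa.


cell RANK=ib, NUM=du, CASE=ib, TOR=du:
underlying: efirdo-no-ov-ma-zat
1. f -> v, k -> g, p -> b / V _ V: fires at position(s) 2: evirdonoovmazat
2. e -> o, i -> u / B C0 _: no change
3. f -> v, k -> g, t -> d / _ Z: no change
surface: evirdonoovmazat

cell RANK=ak, NUM=du, CASE=ib, TOR=pa:
underlying: efirdo-o-ov-ma-o
1. f -> v, k -> g, p -> b / V _ V: fires at position(s) 2: evirdooovmao
2. e -> o, i -> u / B C0 _: no change
3. f -> v, k -> g, t -> d / _ Z: no change
surface: evirdooovmao

cell RANK=gu, NUM=pa, CASE=mi, TOR=du:
underlying: efirdo-me-ot-vb-zat
1. f -> v, k -> g, p -> b / V _ V: fires at position(s) 2: evirdomeotvbzat
2. e -> o, i -> u / B C0 _: fires at position(s) 8: evirdomootvbzat
3. f -> v, k -> g, t -> d / _ Z: fires at position(s) 10: evirdomoodvbzat
surface: evirdomoodvbzat

cell RANK=lu, NUM=pa, CASE=mi, TOR=du:
underlying: efirdo-bo-ot-vb-zat
1. f -> v, k -> g, p -> b / V _ V: fires at position(s) 2: evirdobootvbzat
2. e -> o, i -> u / B C0 _: no change
3. f -> v, k -> g, t -> d / _ Z: fires at position(s) 10: evirdoboodvbzat
surface: evirdoboodvbzat

cell RANK=ak, NUM=du, CASE=ki, TOR=pa:
underlying: efirdo-o-e-ma-o
1. f -> v, k -> g, p -> b / V _ V: fires at position(s) 2: evirdooemao
2. e -> o, i -> u / B C0 _: fires at position(s) 8: evirdooomao
3. f -> v, k -> g, t -> d / _ Z: no change
surface: evirdooomao


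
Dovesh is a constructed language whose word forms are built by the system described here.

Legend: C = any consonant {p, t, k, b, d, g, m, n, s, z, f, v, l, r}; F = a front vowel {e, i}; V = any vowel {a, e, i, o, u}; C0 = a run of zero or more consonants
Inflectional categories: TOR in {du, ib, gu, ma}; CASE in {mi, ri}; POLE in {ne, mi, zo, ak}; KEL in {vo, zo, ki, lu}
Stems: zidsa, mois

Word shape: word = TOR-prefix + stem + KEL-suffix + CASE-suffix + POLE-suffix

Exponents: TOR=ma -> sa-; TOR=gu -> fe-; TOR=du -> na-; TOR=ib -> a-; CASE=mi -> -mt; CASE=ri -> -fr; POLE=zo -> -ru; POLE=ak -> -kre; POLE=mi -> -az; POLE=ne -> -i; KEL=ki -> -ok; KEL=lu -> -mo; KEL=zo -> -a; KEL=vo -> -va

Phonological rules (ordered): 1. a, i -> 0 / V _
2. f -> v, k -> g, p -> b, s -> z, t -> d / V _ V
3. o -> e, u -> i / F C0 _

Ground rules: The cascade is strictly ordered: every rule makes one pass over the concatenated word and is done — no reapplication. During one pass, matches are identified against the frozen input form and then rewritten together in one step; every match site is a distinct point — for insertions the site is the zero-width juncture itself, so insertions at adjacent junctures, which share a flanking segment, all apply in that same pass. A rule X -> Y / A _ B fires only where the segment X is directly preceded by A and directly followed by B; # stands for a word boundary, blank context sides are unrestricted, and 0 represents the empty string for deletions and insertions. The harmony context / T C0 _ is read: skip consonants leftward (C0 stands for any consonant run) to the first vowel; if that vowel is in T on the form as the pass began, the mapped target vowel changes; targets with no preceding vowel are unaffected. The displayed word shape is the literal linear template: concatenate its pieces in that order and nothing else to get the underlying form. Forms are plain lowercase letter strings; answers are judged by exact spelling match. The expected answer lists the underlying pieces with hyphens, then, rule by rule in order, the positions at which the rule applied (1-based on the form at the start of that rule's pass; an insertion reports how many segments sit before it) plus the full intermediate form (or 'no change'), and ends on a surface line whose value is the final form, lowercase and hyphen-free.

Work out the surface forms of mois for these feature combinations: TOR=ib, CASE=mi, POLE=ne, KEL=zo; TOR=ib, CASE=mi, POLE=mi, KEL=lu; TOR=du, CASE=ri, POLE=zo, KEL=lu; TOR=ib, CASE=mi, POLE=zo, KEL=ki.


cell TOR=ib, CASE=mi, POLE=ne, KEL=zo:
underlying: a-mois-a-mt-i
1. a, i -> 0 / V _: fires at position(s) 4: amosamti
2. f -> v, k -> g, p -> b, s -> z, t -> d / V _ V: fires at position(s) 4: amozamti
3. o -> e, u -> i / F C0 _: no change
surface: amozamti

cell TOR=ib, CASE=mi, POLE=mi, KEL=lu:
underlying: a-mois-mo-mt-az
1. a, i -> 0 / V _: fires at position(s) 4: amosmomtaz
2. f -> v, k -> g, p -> b, s -> z, t -> d / V _ V: no change
3. o -> e, u -> i / F C0 _: no change
surface: amosmomtaz

cell TOR=du, CASE=ri, POLE=zo, KEL=lu:
underlying: na-mois-mo-fr-ru
1. a, i -> 0 / V _: fires at position(s) 5: namosmofrru
2. f -> v, k -> g, p -> b, s -> z, t -> d / V _ V: no change
3. o -> e, u -> i / F C0 _: no change
surface: namosmofrru

cell TOR=ib, CASE=mi, POLE=zo, KEL=ki:
underlying: a-mois-ok-mt-ru
1. a, i -> 0 / V _: fires at position(s) 4: amosokmtru
2. f -> v, k -> g, p -> b, s -> z, t -> d / V _ V: fires at position(s) 4: amozokmtru
3. o -> e, u -> i / F C0 _: no change
surface: amozokmtru


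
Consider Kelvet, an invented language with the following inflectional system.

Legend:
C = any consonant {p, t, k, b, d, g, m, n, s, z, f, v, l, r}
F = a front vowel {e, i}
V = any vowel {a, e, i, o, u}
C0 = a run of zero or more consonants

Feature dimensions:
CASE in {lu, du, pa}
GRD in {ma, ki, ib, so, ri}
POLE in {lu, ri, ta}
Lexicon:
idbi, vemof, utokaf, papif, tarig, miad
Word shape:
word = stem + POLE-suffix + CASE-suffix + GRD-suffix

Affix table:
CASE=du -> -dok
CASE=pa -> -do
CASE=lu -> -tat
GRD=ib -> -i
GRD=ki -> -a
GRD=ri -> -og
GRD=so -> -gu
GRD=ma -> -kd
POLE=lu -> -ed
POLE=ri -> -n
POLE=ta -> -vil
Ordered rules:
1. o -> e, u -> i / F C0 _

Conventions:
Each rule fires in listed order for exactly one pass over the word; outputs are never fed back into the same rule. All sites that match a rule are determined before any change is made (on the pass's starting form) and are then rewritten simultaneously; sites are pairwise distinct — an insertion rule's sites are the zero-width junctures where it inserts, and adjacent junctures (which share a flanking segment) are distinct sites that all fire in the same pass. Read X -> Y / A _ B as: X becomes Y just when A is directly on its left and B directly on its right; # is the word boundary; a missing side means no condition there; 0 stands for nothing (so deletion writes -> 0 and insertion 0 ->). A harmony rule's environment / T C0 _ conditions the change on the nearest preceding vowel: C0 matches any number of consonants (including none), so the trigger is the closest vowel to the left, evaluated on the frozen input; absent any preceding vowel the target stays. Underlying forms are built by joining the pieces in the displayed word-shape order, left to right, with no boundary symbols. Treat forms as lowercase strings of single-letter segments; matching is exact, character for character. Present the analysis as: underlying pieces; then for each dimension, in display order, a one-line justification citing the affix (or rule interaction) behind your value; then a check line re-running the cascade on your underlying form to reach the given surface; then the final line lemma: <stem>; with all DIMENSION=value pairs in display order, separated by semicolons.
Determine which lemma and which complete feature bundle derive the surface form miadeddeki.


underlying: miad-ed-dok-i
CASE=du - signalled by the affix -dok
GRD=ib - signalled by the affix -i
POLE=lu - signalled by the affix -ed
check: miadeddoki -> miadeddeki
lemma: miad; CASE=du; GRD=ib; POLE=lu


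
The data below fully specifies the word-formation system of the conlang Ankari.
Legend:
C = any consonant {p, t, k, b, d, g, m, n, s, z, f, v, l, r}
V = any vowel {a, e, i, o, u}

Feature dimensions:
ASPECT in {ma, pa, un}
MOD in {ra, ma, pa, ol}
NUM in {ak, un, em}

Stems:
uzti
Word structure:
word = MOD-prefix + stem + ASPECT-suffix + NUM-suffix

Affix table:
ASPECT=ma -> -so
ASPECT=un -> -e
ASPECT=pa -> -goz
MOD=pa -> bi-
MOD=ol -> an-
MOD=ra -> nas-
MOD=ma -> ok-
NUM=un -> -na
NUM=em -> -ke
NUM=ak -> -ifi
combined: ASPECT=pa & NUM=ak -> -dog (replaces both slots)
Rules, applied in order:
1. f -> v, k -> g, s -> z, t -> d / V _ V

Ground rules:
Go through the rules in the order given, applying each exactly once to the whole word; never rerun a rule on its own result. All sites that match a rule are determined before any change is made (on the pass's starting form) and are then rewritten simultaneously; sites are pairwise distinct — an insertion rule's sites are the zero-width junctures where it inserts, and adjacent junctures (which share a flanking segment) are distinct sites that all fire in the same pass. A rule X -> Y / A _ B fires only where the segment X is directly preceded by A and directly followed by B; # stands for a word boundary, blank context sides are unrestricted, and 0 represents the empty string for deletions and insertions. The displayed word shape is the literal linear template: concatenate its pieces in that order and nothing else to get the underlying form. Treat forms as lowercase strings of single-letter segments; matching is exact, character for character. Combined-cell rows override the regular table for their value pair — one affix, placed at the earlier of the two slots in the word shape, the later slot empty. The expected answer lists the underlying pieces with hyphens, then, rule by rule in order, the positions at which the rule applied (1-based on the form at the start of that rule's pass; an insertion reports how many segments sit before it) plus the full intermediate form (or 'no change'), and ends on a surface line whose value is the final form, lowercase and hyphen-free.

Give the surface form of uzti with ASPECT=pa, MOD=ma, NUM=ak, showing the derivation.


underlying: ok-uzti-dog
1. f -> v, k -> g, s -> z, t -> d / V _ V: fires at position(s) 2: oguztidog
surface: oguztidog


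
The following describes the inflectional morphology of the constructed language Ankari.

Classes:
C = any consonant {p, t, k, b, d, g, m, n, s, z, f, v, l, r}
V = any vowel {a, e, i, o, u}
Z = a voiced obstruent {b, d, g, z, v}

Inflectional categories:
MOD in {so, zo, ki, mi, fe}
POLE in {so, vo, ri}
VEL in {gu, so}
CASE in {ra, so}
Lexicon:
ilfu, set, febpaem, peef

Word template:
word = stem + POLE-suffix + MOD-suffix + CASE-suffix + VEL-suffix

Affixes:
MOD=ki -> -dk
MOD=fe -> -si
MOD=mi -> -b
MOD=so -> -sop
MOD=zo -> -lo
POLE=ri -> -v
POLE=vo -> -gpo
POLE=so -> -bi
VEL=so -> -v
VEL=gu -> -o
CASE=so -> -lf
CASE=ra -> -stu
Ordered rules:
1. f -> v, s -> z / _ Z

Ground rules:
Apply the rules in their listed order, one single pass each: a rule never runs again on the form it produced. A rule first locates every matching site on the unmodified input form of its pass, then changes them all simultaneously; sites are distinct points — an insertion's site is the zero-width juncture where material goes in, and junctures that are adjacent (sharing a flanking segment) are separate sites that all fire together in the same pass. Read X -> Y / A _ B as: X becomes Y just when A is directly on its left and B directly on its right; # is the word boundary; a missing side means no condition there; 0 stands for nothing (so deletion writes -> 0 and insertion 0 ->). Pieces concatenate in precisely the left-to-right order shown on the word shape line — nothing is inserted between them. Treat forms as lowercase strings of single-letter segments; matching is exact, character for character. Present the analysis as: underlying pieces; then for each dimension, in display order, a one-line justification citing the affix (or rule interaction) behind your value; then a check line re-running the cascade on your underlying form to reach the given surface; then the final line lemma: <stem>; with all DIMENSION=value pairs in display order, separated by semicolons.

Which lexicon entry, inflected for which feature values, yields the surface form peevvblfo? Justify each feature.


underlying: peef-v-b-lf-o
MOD=mi - signalled by the affix -b
POLE=ri - signalled by the affix -v
VEL=gu - signalled by the affix -o
CASE=so - signalled by the affix -lf
check: peefvblfo -> peevvblfo
lemma: peef; MOD=mi; POLE=ri; VEL=gu; CASE=so


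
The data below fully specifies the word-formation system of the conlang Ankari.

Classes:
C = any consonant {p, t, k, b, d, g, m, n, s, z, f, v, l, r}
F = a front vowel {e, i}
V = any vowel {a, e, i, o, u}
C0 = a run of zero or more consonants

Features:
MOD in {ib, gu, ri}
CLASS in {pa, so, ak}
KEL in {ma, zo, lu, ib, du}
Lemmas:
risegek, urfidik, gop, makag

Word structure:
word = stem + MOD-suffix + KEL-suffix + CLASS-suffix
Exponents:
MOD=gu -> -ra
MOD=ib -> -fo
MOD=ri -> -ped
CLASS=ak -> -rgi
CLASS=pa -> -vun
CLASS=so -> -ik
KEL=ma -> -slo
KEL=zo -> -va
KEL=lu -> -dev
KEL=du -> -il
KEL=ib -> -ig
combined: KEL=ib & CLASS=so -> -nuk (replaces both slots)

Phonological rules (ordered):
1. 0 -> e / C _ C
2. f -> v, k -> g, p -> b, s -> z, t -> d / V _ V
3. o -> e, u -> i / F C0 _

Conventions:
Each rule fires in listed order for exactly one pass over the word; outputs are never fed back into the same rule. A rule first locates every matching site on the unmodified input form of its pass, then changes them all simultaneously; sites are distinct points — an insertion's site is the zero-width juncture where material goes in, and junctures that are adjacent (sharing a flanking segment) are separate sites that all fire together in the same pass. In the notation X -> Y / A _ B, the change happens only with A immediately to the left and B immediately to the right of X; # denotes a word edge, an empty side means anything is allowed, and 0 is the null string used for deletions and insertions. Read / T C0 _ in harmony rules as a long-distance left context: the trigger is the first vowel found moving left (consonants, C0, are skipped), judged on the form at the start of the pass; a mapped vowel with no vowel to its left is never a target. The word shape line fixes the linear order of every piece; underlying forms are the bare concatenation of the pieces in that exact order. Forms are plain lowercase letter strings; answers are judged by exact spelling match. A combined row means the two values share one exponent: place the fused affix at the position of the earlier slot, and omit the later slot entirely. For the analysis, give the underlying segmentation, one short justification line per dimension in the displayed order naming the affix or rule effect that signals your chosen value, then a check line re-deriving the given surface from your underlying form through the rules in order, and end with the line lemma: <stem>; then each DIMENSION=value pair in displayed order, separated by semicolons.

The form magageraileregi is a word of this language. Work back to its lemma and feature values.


underlying: makag-ra-il-rgi
MOD=gu - signalled by the affix -ra
CLASS=ak - signalled by the affix -rgi
KEL=du - signalled by the affix -il
check: makagrailrgi -> makageraileregi -> magageraileregi -> magageraileregi
lemma: makag; MOD=gu; CLASS=ak; KEL=du


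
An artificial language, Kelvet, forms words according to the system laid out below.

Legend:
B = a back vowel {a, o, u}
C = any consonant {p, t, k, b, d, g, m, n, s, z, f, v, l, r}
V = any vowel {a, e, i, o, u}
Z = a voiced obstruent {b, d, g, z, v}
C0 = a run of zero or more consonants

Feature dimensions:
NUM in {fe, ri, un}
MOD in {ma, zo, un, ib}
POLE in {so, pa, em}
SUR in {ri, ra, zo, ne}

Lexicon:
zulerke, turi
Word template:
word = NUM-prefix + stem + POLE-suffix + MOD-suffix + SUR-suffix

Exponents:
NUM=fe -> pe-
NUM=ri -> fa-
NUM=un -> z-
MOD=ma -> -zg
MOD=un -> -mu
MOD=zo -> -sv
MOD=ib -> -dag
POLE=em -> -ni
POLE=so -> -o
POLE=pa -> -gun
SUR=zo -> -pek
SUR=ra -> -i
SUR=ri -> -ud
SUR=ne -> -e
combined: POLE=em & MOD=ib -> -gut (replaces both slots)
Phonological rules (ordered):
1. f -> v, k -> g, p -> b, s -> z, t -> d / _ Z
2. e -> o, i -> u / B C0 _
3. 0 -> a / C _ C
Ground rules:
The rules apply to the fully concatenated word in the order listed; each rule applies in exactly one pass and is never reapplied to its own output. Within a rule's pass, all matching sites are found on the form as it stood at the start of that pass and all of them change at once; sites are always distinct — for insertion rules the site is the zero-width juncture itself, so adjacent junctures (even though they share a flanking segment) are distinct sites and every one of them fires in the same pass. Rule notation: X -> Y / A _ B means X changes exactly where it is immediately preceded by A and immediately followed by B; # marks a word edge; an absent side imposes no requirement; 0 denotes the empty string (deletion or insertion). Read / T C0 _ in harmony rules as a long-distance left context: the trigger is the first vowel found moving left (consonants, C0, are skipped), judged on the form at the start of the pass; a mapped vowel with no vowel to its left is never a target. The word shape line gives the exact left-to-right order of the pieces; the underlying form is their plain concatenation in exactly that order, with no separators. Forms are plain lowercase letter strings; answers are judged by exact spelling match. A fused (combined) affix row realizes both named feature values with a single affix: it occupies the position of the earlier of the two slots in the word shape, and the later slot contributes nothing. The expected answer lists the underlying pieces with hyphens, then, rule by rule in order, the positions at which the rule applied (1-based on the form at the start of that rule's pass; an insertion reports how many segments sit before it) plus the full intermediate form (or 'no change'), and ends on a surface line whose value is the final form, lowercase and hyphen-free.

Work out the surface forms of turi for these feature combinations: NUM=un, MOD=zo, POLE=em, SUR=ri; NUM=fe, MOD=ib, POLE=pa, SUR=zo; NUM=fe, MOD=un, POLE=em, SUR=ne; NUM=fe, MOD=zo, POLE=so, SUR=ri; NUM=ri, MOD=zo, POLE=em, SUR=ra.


cell NUM=un, MOD=zo, POLE=em, SUR=ri:
underlying: z-turi-ni-sv-ud
1. f -> v, k -> g, p -> b, s -> z, t -> d / _ Z: fires at position(s) 8: zturinizvud
2. e -> o, i -> u / B C0 _: fires at position(s) 5: zturunizvud
3. 0 -> a / C _ C: inserts after position(s) 1, 8: zaturunizavud
surface: zaturunizavud

cell NUM=fe, MOD=ib, POLE=pa, SUR=zo:
underlying: pe-turi-gun-dag-pek
1. f -> v, k -> g, p -> b, s -> z, t -> d / _ Z: no change
2. e -> o, i -> u / B C0 _: fires at position(s) 6, 14: peturugundagpok
3. 0 -> a / C _ C: inserts after position(s) 9, 12: peturugunadagapok
surface: peturugunadagapok

cell NUM=fe, MOD=un, POLE=em, SUR=ne:
underlying: pe-turi-ni-mu-e
1. f -> v, k -> g, p -> b, s -> z, t -> d / _ Z: no change
2. e -> o, i -> u / B C0 _: fires at position(s) 6, 11: peturunimuo
3. 0 -> a / C _ C: no change
surface: peturunimuo

cell NUM=fe, MOD=zo, POLE=so, SUR=ri:
underlying: pe-turi-o-sv-ud
1. f -> v, k -> g, p -> b, s -> z, t -> d / _ Z: fires at position(s) 8: peturiozvud
2. e -> o, i -> u / B C0 _: fires at position(s) 6: peturuozvud
3. 0 -> a / C _ C: inserts after position(s) 8: peturuozavud
surface: peturuozavud

cell NUM=ri, MOD=zo, POLE=em, SUR=ra:
underlying: fa-turi-ni-sv-i
1. f -> v, k -> g, p -> b, s -> z, t -> d / _ Z: fires at position(s) 9: faturinizvi
2. e -> o, i -> u / B C0 _: fires at position(s) 6: faturunizvi
3. 0 -> a / C _ C: inserts after position(s) 9: faturunizavi
surface: faturunizavi


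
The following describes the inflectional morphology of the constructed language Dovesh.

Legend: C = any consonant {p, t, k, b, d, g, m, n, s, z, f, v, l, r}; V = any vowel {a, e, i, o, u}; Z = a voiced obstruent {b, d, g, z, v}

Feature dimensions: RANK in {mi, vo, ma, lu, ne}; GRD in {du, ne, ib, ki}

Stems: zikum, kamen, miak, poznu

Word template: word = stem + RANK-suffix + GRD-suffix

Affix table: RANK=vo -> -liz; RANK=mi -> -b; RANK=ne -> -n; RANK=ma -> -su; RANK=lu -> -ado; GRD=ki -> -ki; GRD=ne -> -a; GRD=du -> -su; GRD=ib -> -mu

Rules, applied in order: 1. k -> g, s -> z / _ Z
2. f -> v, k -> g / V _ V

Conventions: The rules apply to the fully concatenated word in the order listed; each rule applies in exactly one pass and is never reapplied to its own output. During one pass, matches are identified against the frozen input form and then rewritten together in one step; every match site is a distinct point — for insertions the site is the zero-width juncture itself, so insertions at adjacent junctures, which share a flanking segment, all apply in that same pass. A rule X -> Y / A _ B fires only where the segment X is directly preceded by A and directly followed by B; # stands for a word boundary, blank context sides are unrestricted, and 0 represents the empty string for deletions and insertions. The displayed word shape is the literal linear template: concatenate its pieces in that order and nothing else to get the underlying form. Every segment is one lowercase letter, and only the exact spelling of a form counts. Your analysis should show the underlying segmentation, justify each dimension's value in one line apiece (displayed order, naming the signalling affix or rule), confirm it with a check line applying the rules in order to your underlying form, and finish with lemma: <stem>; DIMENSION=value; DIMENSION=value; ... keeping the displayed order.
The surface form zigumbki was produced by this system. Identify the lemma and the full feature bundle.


underlying: zikum-b-ki
RANK=mi - signalled by the affix -b
GRD=ki - signalled by the affix -ki
check: zikumbki -> zikumbki -> zigumbki
lemma: zikum; RANK=mi; GRD=ki


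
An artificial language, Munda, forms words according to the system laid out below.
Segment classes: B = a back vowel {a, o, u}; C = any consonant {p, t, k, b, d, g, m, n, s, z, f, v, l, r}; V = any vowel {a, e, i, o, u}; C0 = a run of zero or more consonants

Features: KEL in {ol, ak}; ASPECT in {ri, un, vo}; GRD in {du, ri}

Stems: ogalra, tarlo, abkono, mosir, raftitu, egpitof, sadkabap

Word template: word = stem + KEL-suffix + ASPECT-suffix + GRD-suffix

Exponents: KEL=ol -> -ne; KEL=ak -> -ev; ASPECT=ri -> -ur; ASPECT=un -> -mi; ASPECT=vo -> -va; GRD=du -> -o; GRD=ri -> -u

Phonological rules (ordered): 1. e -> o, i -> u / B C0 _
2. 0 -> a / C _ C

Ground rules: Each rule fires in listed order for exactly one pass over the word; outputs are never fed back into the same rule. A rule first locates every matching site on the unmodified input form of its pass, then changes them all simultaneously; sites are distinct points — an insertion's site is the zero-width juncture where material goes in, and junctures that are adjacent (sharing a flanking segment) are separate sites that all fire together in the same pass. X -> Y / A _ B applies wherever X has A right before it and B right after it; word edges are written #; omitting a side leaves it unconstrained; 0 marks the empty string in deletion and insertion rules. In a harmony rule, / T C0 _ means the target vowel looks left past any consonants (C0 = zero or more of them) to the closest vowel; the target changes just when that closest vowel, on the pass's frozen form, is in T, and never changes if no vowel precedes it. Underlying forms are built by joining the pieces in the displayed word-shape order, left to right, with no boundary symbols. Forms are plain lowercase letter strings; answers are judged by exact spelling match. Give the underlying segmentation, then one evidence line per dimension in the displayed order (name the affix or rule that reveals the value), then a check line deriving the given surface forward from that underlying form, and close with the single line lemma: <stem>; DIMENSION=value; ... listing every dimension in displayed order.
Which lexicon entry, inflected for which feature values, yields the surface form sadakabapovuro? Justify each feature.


underlying: sadkabap-ev-ur-o
KEL=ak - signalled by the affix -ev
ASPECT=ri - signalled by the affix -ur
GRD=du - signalled by the affix -o
check: sadkabapevuro -> sadkabapovuro -> sadakabapovuro
lemma: sadkabap; KEL=ak; ASPECT=ri; GRD=du


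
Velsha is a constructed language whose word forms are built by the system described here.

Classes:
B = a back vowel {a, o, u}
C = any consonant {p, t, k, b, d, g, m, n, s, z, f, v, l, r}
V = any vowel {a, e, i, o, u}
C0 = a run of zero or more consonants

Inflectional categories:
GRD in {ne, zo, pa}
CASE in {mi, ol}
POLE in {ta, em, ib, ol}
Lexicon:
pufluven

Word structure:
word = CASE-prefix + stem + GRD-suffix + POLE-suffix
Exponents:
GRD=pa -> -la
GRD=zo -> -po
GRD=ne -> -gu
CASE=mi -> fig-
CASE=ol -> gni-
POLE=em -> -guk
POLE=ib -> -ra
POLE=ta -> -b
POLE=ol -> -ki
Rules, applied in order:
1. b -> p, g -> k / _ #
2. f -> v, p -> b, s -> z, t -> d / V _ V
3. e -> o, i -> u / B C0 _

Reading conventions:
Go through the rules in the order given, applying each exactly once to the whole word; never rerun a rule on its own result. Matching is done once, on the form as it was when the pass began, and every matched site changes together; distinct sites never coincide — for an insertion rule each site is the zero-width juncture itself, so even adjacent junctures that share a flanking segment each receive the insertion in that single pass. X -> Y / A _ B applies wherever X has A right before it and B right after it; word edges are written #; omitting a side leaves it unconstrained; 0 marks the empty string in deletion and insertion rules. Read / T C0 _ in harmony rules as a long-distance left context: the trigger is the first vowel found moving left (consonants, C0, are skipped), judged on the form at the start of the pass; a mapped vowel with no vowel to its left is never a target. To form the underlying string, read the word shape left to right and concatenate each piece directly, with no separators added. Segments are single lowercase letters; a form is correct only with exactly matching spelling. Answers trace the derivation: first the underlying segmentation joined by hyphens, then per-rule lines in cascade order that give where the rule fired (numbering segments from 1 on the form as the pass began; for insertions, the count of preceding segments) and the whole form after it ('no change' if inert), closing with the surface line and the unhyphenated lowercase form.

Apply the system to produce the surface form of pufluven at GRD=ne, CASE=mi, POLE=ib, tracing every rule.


underlying: fig-pufluven-gu-ra
1. b -> p, g -> k / _ #: no change
2. f -> v, p -> b, s -> z, t -> d / V _ V: no change
3. e -> o, i -> u / B C0 _: fires at position(s) 10: figpufluvongura
surface: figpufluvongura


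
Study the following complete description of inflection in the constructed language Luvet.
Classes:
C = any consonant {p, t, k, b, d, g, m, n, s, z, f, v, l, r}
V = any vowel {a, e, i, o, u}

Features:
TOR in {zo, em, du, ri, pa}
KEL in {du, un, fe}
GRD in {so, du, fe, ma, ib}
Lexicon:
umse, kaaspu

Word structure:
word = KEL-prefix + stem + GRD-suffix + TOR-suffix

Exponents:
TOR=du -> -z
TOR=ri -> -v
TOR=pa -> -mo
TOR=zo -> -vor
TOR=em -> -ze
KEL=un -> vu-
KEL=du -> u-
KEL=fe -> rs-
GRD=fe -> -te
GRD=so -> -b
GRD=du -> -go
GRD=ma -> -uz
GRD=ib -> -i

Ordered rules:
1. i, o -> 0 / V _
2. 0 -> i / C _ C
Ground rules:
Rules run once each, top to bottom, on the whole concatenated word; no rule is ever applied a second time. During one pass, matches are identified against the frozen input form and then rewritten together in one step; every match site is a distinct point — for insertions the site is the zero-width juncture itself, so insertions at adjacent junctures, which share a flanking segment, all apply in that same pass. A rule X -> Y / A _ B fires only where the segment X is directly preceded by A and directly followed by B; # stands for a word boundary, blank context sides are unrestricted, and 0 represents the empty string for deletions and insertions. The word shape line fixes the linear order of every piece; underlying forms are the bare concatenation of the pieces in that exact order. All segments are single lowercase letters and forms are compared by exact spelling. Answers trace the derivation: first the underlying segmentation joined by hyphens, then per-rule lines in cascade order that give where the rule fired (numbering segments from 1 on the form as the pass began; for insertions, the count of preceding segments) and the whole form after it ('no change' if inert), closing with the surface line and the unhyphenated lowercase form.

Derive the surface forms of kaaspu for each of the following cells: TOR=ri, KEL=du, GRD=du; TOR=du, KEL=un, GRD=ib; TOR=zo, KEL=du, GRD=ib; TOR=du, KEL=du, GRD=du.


cell TOR=ri, KEL=du, GRD=du:
underlying: u-kaaspu-go-v
1. i, o -> 0 / V _: no change
2. 0 -> i / C _ C: inserts after position(s) 5: ukaasipugov
surface: ukaasipugov

cell TOR=du, KEL=un, GRD=ib:
underlying: vu-kaaspu-i-z
1. i, o -> 0 / V _: fires at position(s) 9: vukaaspuz
2. 0 -> i / C _ C: inserts after position(s) 6: vukaasipuz
surface: vukaasipuz

cell TOR=zo, KEL=du, GRD=ib:
underlying: u-kaaspu-i-vor
1. i, o -> 0 / V _: fires at position(s) 8: ukaaspuvor
2. 0 -> i / C _ C: inserts after position(s) 5: ukaasipuvor
surface: ukaasipuvor

cell TOR=du, KEL=du, GRD=du:
underlying: u-kaaspu-go-z
1. i, o -> 0 / V _: no change
2. 0 -> i / C _ C: inserts after position(s) 5: ukaasipugoz
surface: ukaasipugoz


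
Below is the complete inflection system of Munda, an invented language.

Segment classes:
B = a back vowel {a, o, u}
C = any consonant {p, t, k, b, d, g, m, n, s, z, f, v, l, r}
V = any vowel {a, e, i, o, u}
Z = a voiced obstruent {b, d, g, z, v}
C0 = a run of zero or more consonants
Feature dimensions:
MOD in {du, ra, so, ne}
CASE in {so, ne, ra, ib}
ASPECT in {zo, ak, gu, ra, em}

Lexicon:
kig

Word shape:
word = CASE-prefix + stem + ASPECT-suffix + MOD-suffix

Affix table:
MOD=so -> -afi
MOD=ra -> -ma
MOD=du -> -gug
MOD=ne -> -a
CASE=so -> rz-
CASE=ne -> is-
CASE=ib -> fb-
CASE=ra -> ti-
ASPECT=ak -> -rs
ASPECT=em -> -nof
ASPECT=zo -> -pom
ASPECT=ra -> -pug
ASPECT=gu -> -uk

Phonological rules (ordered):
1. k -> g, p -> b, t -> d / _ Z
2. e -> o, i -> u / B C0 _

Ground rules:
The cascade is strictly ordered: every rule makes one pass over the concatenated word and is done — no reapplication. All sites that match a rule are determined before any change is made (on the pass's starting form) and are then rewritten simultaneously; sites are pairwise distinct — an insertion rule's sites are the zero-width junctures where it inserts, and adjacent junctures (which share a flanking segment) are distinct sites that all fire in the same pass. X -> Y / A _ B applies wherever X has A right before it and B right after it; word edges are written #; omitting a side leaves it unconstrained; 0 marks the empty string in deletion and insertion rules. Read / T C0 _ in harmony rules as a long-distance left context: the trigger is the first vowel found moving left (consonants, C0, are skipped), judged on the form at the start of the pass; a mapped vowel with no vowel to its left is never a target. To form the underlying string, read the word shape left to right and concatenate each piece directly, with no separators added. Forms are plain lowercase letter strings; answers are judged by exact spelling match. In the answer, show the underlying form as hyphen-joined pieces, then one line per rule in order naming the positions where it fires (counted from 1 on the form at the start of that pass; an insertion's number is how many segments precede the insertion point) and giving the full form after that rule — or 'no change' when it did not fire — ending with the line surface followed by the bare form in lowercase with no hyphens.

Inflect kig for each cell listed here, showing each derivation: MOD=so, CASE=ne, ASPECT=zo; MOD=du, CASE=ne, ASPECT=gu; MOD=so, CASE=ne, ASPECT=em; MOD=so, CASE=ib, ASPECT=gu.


cell MOD=so, CASE=ne, ASPECT=zo:
underlying: is-kig-pom-afi
1. k -> g, p -> b, t -> d / _ Z: no change
2. e -> o, i -> u / B C0 _: fires at position(s) 11: iskigpomafu
surface: iskigpomafu

cell MOD=du, CASE=ne, ASPECT=gu:
underlying: is-kig-uk-gug
1. k -> g, p -> b, t -> d / _ Z: fires at position(s) 7: iskiguggug
2. e -> o, i -> u / B C0 _: no change
surface: iskiguggug

cell MOD=so, CASE=ne, ASPECT=em:
underlying: is-kig-nof-afi
1. k -> g, p -> b, t -> d / _ Z: no change
2. e -> o, i -> u / B C0 _: fires at position(s) 11: iskignofafu
surface: iskignofafu

cell MOD=so, CASE=ib, ASPECT=gu:
underlying: fb-kig-uk-afi
1. k -> g, p -> b, t -> d / _ Z: no change
2. e -> o, i -> u / B C0 _: fires at position(s) 10: fbkigukafu
surface: fbkigukafu


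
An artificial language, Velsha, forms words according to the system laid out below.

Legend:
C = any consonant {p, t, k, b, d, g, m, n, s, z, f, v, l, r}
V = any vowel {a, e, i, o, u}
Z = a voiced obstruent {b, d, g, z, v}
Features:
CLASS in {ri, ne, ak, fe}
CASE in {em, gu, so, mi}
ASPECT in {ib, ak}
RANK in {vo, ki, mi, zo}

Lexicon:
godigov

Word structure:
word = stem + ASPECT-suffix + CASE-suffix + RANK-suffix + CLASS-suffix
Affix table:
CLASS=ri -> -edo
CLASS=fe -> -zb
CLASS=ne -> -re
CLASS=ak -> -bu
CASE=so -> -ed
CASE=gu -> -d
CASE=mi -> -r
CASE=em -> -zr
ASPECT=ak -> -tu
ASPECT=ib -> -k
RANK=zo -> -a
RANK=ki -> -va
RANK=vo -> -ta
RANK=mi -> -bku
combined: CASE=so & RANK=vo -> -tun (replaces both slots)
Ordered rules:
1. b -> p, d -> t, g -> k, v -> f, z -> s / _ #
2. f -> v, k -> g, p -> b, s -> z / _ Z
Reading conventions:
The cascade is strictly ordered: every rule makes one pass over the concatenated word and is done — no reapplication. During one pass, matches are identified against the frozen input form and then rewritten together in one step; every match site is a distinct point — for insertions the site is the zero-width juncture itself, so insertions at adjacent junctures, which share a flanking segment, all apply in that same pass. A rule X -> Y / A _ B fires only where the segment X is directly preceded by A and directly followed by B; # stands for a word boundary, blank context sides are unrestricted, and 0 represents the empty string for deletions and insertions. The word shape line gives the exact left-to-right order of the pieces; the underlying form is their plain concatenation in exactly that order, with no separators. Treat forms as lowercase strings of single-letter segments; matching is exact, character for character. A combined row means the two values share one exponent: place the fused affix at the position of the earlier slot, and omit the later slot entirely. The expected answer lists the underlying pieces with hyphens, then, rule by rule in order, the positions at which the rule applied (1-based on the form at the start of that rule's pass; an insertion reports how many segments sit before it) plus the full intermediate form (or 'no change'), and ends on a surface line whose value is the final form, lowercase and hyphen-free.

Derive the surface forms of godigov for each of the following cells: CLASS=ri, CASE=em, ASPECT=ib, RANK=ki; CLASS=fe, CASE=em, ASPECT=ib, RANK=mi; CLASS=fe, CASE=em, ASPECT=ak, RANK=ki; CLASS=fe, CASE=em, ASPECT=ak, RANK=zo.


cell CLASS=ri, CASE=em, ASPECT=ib, RANK=ki:
underlying: godigov-k-zr-va-edo
1. b -> p, d -> t, g -> k, v -> f, z -> s / _ #: no change
2. f -> v, k -> g, p -> b, s -> z / _ Z: fires at position(s) 8: godigovgzrvaedo
surface: godigovgzrvaedo

cell CLASS=fe, CASE=em, ASPECT=ib, RANK=mi:
underlying: godigov-k-zr-bku-zb
1. b -> p, d -> t, g -> k, v -> f, z -> s / _ #: fires at position(s) 15: godigovkzrbkuzp
2. f -> v, k -> g, p -> b, s -> z / _ Z: fires at position(s) 8: godigovgzrbkuzp
surface: godigovgzrbkuzp

cell CLASS=fe, CASE=em, ASPECT=ak, RANK=ki:
underlying: godigov-tu-zr-va-zb
1. b -> p, d -> t, g -> k, v -> f, z -> s / _ #: fires at position(s) 15: godigovtuzrvazp
2. f -> v, k -> g, p -> b, s -> z / _ Z: no change
surface: godigovtuzrvazp

cell CLASS=fe, CASE=em, ASPECT=ak, RANK=zo:
underlying: godigov-tu-zr-a-zb
1. b -> p, d -> t, g -> k, v -> f, z -> s / _ #: fires at position(s) 14: godigovtuzrazp
2. f -> v, k -> g, p -> b, s -> z / _ Z: no change
surface: godigovtuzrazp


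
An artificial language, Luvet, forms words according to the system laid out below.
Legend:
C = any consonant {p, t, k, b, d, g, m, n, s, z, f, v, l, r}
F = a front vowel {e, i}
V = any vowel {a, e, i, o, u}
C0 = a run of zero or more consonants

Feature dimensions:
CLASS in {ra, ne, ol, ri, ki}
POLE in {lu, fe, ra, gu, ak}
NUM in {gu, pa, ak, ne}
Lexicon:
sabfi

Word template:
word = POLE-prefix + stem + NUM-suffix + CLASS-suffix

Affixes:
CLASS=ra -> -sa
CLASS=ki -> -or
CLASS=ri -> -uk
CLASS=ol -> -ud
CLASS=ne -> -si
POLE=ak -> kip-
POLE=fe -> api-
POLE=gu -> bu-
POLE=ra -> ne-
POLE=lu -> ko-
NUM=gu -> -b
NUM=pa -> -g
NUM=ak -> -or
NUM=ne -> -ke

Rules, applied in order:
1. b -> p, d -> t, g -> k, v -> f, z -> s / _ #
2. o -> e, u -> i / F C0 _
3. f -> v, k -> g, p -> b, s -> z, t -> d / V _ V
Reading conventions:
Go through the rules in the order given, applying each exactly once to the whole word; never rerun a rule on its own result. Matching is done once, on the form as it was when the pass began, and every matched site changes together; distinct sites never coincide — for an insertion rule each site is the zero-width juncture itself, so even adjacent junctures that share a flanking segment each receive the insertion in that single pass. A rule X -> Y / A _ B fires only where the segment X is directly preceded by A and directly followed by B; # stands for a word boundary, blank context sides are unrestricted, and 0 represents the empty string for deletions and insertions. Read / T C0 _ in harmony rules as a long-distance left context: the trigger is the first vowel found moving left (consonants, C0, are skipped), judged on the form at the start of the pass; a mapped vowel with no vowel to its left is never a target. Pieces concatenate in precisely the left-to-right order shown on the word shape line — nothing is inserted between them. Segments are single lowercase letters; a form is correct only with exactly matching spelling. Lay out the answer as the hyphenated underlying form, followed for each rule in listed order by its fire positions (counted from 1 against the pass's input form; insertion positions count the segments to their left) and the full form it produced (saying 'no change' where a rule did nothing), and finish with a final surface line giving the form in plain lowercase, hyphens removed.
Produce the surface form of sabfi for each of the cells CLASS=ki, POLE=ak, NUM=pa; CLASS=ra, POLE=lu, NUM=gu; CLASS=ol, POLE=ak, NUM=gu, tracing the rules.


cell CLASS=ki, POLE=ak, NUM=pa:
underlying: kip-sabfi-g-or
1. b -> p, d -> t, g -> k, v -> f, z -> s / _ #: no change
2. o -> e, u -> i / F C0 _: fires at position(s) 10: kipsabfiger
3. f -> v, k -> g, p -> b, s -> z, t -> d / V _ V: no change
surface: kipsabfiger

cell CLASS=ra, POLE=lu, NUM=gu:
underlying: ko-sabfi-b-sa
1. b -> p, d -> t, g -> k, v -> f, z -> s / _ #: no change
2. o -> e, u -> i / F C0 _: no change
3. f -> v, k -> g, p -> b, s -> z, t -> d / V _ V: fires at position(s) 3: kozabfibsa
surface: kozabfibsa

cell CLASS=ol, POLE=ak, NUM=gu:
underlying: kip-sabfi-b-ud
1. b -> p, d -> t, g -> k, v -> f, z -> s / _ #: fires at position(s) 11: kipsabfibut
2. o -> e, u -> i / F C0 _: fires at position(s) 10: kipsabfibit
3. f -> v, k -> g, p -> b, s -> z, t -> d / V _ V: no change
surface: kipsabfibit
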